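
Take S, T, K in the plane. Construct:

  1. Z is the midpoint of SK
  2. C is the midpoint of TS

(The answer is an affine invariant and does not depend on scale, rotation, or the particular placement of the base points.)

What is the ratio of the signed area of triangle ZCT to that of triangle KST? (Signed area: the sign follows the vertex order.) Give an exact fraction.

Choose coordinates S = (0, 0), T = (1, 0), K = (0, 1).
1. Z is the midpoint of SK ⇒ Z = (0, 1/2)
2. C is the midpoint of TS ⇒ C = (1/2, 0)
2·[ZCT] = 1/4, 2·[KST] = 1
[ZCT]:[KST] = 1/4:1 = 1/4

[ZCT]:[KST] = 1/4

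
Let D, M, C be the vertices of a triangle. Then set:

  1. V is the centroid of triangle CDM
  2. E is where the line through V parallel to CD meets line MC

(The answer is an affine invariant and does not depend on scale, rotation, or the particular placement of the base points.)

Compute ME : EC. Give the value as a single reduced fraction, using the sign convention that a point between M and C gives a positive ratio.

ME:EC = 2

Choose coordinates D = (0, 0), M = (1, 0), C = (0, 1).
1. V is the centroid of triangle CDM ⇒ V = (1/3, 1/3)
2. E is where the line through V parallel to CD meets line MC ⇒ E = (1/3, 2/3)
E = M + t·(C−M) with t = 2/3, so ME:EC = t:(1−t) = 2/3:1/3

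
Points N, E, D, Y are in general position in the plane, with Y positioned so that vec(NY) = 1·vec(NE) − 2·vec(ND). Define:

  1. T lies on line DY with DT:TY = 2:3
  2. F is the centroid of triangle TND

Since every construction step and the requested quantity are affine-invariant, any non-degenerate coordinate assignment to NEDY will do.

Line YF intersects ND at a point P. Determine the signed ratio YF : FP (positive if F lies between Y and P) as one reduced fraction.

Choose coordinates N = (0, 0), E = (1, 0), D = (0, 1), Y = (1, -2).
1. T lies on line DY with DT:TY = 2:3 ⇒ T = (2/5, -1/5)
2. F is the centroid of triangle TND ⇒ F = (2/15, 4/15)
line YF meets ND at P = (0, 8/13)
F = Y + t·(P−Y) with t = 13/15, so YF:FP = 13/15:2/15

YF:FP = 13/2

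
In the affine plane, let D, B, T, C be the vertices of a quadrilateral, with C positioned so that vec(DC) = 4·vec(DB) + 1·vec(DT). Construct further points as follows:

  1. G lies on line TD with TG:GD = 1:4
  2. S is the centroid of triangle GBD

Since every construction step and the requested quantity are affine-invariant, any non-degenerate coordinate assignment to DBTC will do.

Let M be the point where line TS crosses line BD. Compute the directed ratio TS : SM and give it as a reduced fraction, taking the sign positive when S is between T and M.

TS:SM = 11/4

Work in coordinates with D = (0, 0), B = (1, 0), T = (0, 1), C = (4, 1).
1. G lies on line TD with TG:GD = 1:4 ⇒ G = (0, 4/5)
2. S is the centroid of triangle GBD ⇒ S = (1/3, 4/15)
line TS meets BD at M = (5/11, 0)
S = T + t·(M−T) with t = 11/15, so TS:SM = 11/15:4/15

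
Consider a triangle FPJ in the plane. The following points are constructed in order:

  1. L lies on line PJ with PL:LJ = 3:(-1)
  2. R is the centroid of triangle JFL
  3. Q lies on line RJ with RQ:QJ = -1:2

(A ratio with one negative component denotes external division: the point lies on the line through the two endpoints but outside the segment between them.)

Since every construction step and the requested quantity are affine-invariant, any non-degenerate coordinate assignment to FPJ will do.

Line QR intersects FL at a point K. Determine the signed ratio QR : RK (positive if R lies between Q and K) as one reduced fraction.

QR:RK = -2

Set F = (0, 0), P = (1, 0), J = (0, 1); any affine frame gives the same invariant.
1. L lies on line PJ with PL:LJ = 3:(-1) ⇒ L = (-1/2, 3/2)
2. R is the centroid of triangle JFL ⇒ R = (-1/6, 5/6)
3. Q lies on line RJ with RQ:QJ = -1:2 ⇒ Q = (-1/3, 2/3)
line QR meets FL at K = (-1/4, 3/4)
R = Q + t·(K−Q) with t = 2, so QR:RK = 2:-1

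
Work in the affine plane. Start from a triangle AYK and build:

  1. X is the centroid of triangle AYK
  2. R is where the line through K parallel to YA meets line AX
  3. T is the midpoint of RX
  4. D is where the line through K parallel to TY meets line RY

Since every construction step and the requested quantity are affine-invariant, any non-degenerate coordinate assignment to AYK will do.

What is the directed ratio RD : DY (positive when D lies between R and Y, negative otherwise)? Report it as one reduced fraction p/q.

RD:DY = -2

Set A = (0, 0), Y = (1, 0), K = (0, 1); any affine frame gives the same invariant.
1. X is the centroid of triangle AYK ⇒ X = (1/3, 1/3)
2. R is where the line through K parallel to YA meets line AX ⇒ R = (1, 1)
3. T is the midpoint of RX ⇒ T = (2/3, 2/3)
4. D is where the line through K parallel to TY meets line RY ⇒ D = (1, -1)
D = R + t·(Y−R) with t = 2, so RD:DY = t:(1−t) = 2:-1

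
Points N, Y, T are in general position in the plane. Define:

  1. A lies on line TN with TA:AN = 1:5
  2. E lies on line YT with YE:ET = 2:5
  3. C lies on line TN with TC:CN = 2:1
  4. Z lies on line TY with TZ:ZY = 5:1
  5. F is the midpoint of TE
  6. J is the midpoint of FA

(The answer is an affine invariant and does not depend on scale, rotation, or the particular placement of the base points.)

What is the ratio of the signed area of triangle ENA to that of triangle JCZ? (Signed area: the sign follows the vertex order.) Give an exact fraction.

Choose coordinates N = (0, 0), Y = (1, 0), T = (0, 1).
1. A lies on line TN with TA:AN = 1:5 ⇒ A = (0, 5/6)
2. E lies on line YT with YE:ET = 2:5 ⇒ E = (5/7, 2/7)
3. C lies on line TN with TC:CN = 2:1 ⇒ C = (0, 1/3)
4. Z lies on line TY with TZ:ZY = 5:1 ⇒ Z = (5/6, 1/6)
5. F is the midpoint of TE ⇒ F = (5/14, 9/14)
6. J is the midpoint of FA ⇒ J = (5/28, 31/42)
2·[ENA] = -25/42, 2·[JCZ] = 185/504
[ENA]:[JCZ] = -25/42:185/504 = -60/37

[ENA]:[JCZ] = -60/37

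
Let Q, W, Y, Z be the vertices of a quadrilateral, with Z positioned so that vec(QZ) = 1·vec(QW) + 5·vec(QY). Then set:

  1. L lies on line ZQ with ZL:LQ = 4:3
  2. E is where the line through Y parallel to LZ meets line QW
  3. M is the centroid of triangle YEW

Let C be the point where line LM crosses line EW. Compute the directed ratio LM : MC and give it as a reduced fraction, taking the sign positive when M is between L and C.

Work in coordinates with Q = (0, 0), W = (1, 0), Y = (0, 1), Z = (1, 5).
1. L lies on line ZQ with ZL:LQ = 4:3 ⇒ L = (3/7, 15/7)
2. E is where the line through Y parallel to LZ meets line QW ⇒ E = (-1/5, 0)
3. M is the centroid of triangle YEW ⇒ M = (4/15, 1/3)
line LM meets EW at C = (9/38, 0)
M = L + t·(C−L) with t = 38/45, so LM:MC = 38/45:7/45

LM:MC = 38/7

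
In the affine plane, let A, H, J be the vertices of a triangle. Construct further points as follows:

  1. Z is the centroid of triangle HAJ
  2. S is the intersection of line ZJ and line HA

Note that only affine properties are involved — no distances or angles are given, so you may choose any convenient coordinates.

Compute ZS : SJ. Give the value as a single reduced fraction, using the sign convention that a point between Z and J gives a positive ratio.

ZS:SJ = -1/3

Work in coordinates with A = (0, 0), H = (1, 0), J = (0, 1).
1. Z is the centroid of triangle HAJ ⇒ Z = (1/3, 1/3)
2. S is the intersection of line ZJ and line HA ⇒ S = (1/2, 0)
S = Z + t·(J−Z) with t = -1/2, so ZS:SJ = t:(1−t) = -1/2:3/2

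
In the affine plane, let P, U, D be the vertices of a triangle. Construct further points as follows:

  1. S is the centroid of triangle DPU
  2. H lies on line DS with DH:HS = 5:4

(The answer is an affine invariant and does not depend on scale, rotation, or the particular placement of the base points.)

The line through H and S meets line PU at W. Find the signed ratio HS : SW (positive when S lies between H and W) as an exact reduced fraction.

HS:SW = 8/9

Set P = (0, 0), U = (1, 0), D = (0, 1); any affine frame gives the same invariant.
1. S is the centroid of triangle DPU ⇒ S = (1/3, 1/3)
2. H lies on line DS with DH:HS = 5:4 ⇒ H = (5/27, 17/27)
line HS meets PU at W = (1/2, 0)
S = H + t·(W−H) with t = 8/17, so HS:SW = 8/17:9/17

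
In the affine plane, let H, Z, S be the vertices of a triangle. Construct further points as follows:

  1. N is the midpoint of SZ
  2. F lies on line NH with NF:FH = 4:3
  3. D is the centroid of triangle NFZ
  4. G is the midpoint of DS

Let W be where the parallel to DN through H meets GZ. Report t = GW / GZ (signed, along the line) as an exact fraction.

t = -5/6

Choose coordinates H = (0, 0), Z = (1, 0), S = (0, 1).
1. N is the midpoint of SZ ⇒ N = (1/2, 1/2)
2. F lies on line NH with NF:FH = 4:3 ⇒ F = (3/14, 3/14)
3. D is the centroid of triangle NFZ ⇒ D = (4/7, 5/21)
4. G is the midpoint of DS ⇒ G = (2/7, 13/21)
through H parallel to DN: direction (-1/14, 11/42); meets GZ at W = (-13/42, 143/126)
W = G + t·(Z−G) with t = -5/6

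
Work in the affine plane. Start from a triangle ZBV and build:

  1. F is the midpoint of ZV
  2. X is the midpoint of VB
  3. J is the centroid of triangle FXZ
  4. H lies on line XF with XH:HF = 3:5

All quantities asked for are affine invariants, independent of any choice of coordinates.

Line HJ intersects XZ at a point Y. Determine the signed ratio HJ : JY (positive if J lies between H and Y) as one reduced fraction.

Set Z = (0, 0), B = (1, 0), V = (0, 1); any affine frame gives the same invariant.
1. F is the midpoint of ZV ⇒ F = (0, 1/2)
2. X is the midpoint of VB ⇒ X = (1/2, 1/2)
3. J is the centroid of triangle FXZ ⇒ J = (1/6, 1/3)
4. H lies on line XF with XH:HF = 3:5 ⇒ H = (5/16, 1/2)
line HJ meets XZ at Y = (-1, -1)
J = H + t·(Y−H) with t = 1/9, so HJ:JY = 1/9:8/9

HJ:JY = 1/8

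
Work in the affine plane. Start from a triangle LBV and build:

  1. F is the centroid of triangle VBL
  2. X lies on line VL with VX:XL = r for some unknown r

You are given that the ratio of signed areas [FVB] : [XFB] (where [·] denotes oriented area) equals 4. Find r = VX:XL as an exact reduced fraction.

r = 5/3

Set L = (0, 0), B = (1, 0), V = (0, 1); any affine frame gives the same invariant.
1. F is the centroid of triangle VBL ⇒ F = (1/3, 1/3)
2. With VX:XL = r, write λ = r/(r+1) so X = V + λ·(L−V); X is affine-linear in λ
Every point depending on X is an affine combination of X and λ-independent points, so each such coordinate is linear in λ; the λ² term in each signed area is a multiple of (L−V)×(L−V) = 0, so 2·[FVB] and 2·[XFB] are each linear in λ. Evaluating at λ=0 and λ=1:
  2·[FVB] = -1/3,   2·[XFB] = -2/3·λ + 1/3
So [FVB]:[XFB] = (-1/3) / (-2/3·λ + 1/3). Setting this equal to 4:
  -1/3 = 4·(-2/3·λ + 1/3)  ⇒  λ = 5/8
Then r = λ/(1−λ) = (5/8)/(3/8) = 5/3. Check: with r = 5/3, X = (0, 3/8) and [FVB]:[XFB] = 4 as required.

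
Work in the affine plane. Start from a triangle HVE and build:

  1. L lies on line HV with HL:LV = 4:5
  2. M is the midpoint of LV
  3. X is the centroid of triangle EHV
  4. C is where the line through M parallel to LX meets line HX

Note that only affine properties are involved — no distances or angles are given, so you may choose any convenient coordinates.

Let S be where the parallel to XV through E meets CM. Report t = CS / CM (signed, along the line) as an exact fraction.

t = -27/65

Choose coordinates H = (0, 0), V = (1, 0), E = (0, 1).
1. L lies on line HV with HL:LV = 4:5 ⇒ L = (4/9, 0)
2. M is the midpoint of LV ⇒ M = (13/18, 0)
3. X is the centroid of triangle EHV ⇒ X = (1/3, 1/3)
4. C is where the line through M parallel to LX meets line HX ⇒ C = (13/24, 13/24)
through E parallel to XV: direction (2/3, -1/3); meets CM at S = (7/15, 23/30)
S = C + t·(M−C) with t = -27/65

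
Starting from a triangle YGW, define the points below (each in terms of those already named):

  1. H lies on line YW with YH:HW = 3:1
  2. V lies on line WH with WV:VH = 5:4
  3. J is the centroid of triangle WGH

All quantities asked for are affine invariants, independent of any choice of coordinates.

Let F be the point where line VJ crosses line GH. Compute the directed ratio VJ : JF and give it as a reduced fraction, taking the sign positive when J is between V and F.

Assign Y = (0, 0), G = (1, 0), W = (0, 1) — the answer is frame-independent, so this choice is without loss of generality.
1. H lies on line YW with YH:HW = 3:1 ⇒ H = (0, 3/4)
2. V lies on line WH with WV:VH = 5:4 ⇒ V = (0, 31/36)
3. J is the centroid of triangle WGH ⇒ J = (1/3, 7/12)
line VJ meets GH at F = (4/3, -1/4)
J = V + t·(F−V) with t = 1/4, so VJ:JF = 1/4:3/4

VJ:JF = 1/3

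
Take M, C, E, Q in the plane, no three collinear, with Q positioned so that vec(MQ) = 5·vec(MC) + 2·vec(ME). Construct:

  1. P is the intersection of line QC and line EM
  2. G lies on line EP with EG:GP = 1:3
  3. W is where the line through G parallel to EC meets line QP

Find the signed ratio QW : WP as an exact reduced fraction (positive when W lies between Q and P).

QW:WP = 17/3

Work in coordinates with M = (0, 0), C = (1, 0), E = (0, 1), Q = (5, 2).
1. P is the intersection of line QC and line EM ⇒ P = (0, -1/2)
2. G lies on line EP with EG:GP = 1:3 ⇒ G = (0, 5/8)
3. W is where the line through G parallel to EC meets line QP ⇒ W = (3/4, -1/8)
W = Q + t·(P−Q) with t = 17/20, so QW:WP = t:(1−t) = 17/20:3/20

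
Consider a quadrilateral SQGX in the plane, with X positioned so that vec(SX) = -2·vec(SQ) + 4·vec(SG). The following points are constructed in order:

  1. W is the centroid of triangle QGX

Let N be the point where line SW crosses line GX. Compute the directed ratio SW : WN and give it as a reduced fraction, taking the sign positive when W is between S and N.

Work in coordinates with S = (0, 0), Q = (1, 0), G = (0, 1), X = (-2, 4).
1. W is the centroid of triangle QGX ⇒ W = (-1/3, 5/3)
line SW meets GX at N = (-2/7, 10/7)
W = S + t·(N−S) with t = 7/6, so SW:WN = 7/6:-1/6

SW:WN = -7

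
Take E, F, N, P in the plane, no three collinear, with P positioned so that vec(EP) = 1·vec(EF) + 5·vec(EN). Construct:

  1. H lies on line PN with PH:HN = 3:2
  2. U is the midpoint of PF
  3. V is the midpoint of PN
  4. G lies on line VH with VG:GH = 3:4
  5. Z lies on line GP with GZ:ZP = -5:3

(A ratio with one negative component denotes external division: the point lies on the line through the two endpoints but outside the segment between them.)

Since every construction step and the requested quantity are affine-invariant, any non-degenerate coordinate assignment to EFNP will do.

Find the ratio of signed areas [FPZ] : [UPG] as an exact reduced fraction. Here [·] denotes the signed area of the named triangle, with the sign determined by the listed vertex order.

[FPZ]:[UPG] = -3

Set E = (0, 0), F = (1, 0), N = (0, 1), P = (1, 5); any affine frame gives the same invariant.
1. H lies on line PN with PH:HN = 3:2 ⇒ H = (2/5, 13/5)
2. U is the midpoint of PF ⇒ U = (1, 5/2)
3. V is the midpoint of PN ⇒ V = (1/2, 3)
4. G lies on line VH with VG:GH = 3:4 ⇒ G = (16/35, 99/35)
5. Z lies on line GP with GZ:ZP = -5:3 ⇒ Z = (127/70, 289/35)
2·[FPZ] = -57/14, 2·[UPG] = 19/14
[FPZ]:[UPG] = -57/14:19/14 = -3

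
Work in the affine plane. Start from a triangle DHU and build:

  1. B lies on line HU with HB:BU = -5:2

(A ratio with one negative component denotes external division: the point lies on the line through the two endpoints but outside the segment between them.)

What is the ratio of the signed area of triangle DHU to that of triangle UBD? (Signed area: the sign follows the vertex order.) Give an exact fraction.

Set D = (0, 0), H = (1, 0), U = (0, 1); any affine frame gives the same invariant.
1. B lies on line HU with HB:BU = -5:2 ⇒ B = (-2/3, 5/3)
2·[DHU] = 1, 2·[UBD] = 2/3
[DHU]:[UBD] = 1:2/3 = 3/2

[DHU]:[UBD] = 3/2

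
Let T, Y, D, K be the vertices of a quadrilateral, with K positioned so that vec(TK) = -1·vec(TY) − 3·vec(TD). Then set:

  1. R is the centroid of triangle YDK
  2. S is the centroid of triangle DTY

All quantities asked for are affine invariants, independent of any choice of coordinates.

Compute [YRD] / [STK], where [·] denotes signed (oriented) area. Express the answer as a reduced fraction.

[YRD]:[STK] = -5/2

Choose coordinates T = (0, 0), Y = (1, 0), D = (0, 1), K = (-1, -3).
1. R is the centroid of triangle YDK ⇒ R = (0, -2/3)
2. S is the centroid of triangle DTY ⇒ S = (1/3, 1/3)
2·[YRD] = -5/3, 2·[STK] = 2/3
[YRD]:[STK] = -5/3:2/3 = -5/2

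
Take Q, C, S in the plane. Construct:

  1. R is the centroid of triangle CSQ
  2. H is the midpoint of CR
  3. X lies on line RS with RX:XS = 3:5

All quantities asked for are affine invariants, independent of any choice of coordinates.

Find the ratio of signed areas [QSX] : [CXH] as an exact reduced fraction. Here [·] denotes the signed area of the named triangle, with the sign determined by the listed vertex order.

Work in coordinates with Q = (0, 0), C = (1, 0), S = (0, 1).
1. R is the centroid of triangle CSQ ⇒ R = (1/3, 1/3)
2. H is the midpoint of CR ⇒ H = (2/3, 1/6)
3. X lies on line RS with RX:XS = 3:5 ⇒ X = (5/24, 7/12)
2·[QSX] = -5/24, 2·[CXH] = 1/16
[QSX]:[CXH] = -5/24:1/16 = -10/3

[QSX]:[CXH] = -10/3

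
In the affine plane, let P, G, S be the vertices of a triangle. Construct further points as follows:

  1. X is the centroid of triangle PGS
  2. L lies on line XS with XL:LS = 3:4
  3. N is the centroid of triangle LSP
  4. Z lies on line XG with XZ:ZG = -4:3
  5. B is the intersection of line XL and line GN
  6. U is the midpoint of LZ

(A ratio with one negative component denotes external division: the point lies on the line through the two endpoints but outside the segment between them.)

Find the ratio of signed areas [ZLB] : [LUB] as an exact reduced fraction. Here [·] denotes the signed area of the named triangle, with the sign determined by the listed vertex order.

[ZLB]:[LUB] = -2

Assign P = (0, 0), G = (1, 0), S = (0, 1) — the answer is frame-independent, so this choice is without loss of generality.
1. X is the centroid of triangle PGS ⇒ X = (1/3, 1/3)
2. L lies on line XS with XL:LS = 3:4 ⇒ L = (4/21, 13/21)
3. N is the centroid of triangle LSP ⇒ N = (4/63, 34/63)
4. Z lies on line XG with XZ:ZG = -4:3 ⇒ Z = (3, -1)
5. B is the intersection of line XL and line GN ⇒ B = (25/84, 17/42)
6. U is the midpoint of LZ ⇒ U = (67/42, -4/21)
2·[ZLB] = 3/7, 2·[LUB] = -3/14
[ZLB]:[LUB] = 3/7:-3/14 = -2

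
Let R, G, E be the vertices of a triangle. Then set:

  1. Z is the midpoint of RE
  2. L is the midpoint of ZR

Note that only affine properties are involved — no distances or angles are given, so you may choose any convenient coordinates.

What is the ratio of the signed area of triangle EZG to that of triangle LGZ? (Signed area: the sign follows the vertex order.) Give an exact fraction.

Choose coordinates R = (0, 0), G = (1, 0), E = (0, 1).
1. Z is the midpoint of RE ⇒ Z = (0, 1/2)
2. L is the midpoint of ZR ⇒ L = (0, 1/4)
2·[EZG] = 1/2, 2·[LGZ] = 1/4
[EZG]:[LGZ] = 1/2:1/4 = 2

[EZG]:[LGZ] = 2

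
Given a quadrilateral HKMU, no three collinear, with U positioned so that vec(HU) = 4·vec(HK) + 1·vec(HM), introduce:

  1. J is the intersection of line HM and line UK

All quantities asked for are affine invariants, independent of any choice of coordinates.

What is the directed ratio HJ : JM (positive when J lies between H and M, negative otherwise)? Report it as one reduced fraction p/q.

HJ:JM = -1/4

Work in coordinates with H = (0, 0), K = (1, 0), M = (0, 1), U = (4, 1).
1. J is the intersection of line HM and line UK ⇒ J = (0, -1/3)
J = H + t·(M−H) with t = -1/3, so HJ:JM = t:(1−t) = -1/3:4/3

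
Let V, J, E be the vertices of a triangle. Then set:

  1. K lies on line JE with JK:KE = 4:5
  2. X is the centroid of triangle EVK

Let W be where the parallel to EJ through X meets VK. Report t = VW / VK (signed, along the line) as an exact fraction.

Work in coordinates with V = (0, 0), J = (1, 0), E = (0, 1).
1. K lies on line JE with JK:KE = 4:5 ⇒ K = (5/9, 4/9)
2. X is the centroid of triangle EVK ⇒ X = (5/27, 13/27)
through X parallel to EJ: direction (1, -1); meets VK at W = (10/27, 8/27)
W = V + t·(K−V) with t = 2/3

t = 2/3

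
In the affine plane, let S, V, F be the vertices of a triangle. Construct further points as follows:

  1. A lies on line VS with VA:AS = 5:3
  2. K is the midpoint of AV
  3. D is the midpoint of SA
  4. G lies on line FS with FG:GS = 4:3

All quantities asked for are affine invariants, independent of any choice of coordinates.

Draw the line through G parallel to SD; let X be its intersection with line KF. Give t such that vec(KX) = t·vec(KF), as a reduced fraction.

t = 3/7

Assign S = (0, 0), V = (1, 0), F = (0, 1) — the answer is frame-independent, so this choice is without loss of generality.
1. A lies on line VS with VA:AS = 5:3 ⇒ A = (3/8, 0)
2. K is the midpoint of AV ⇒ K = (11/16, 0)
3. D is the midpoint of SA ⇒ D = (3/16, 0)
4. G lies on line FS with FG:GS = 4:3 ⇒ G = (0, 3/7)
through G parallel to SD: direction (3/16, 0); meets KF at X = (11/28, 3/7)
X = K + t·(F−K) with t = 3/7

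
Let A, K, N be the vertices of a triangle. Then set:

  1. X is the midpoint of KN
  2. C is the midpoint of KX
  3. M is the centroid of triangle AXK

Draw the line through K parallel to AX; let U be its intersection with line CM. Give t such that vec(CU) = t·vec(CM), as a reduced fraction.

Set A = (0, 0), K = (1, 0), N = (0, 1); any affine frame gives the same invariant.
1. X is the midpoint of KN ⇒ X = (1/2, 1/2)
2. C is the midpoint of KX ⇒ C = (3/4, 1/4)
3. M is the centroid of triangle AXK ⇒ M = (1/2, 1/6)
through K parallel to AX: direction (1/2, 1/2); meets CM at U = (3/2, 1/2)
U = C + t·(M−C) with t = -3

t = -3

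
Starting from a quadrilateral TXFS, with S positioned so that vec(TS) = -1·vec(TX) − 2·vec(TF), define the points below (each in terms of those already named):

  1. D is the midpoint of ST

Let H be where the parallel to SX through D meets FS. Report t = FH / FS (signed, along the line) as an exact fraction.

t = 3/4

Choose coordinates T = (0, 0), X = (1, 0), F = (0, 1), S = (-1, -2).
1. D is the midpoint of ST ⇒ D = (-1/2, -1)
through D parallel to SX: direction (2, 2); meets FS at H = (-3/4, -5/4)
H = F + t·(S−F) with t = 3/4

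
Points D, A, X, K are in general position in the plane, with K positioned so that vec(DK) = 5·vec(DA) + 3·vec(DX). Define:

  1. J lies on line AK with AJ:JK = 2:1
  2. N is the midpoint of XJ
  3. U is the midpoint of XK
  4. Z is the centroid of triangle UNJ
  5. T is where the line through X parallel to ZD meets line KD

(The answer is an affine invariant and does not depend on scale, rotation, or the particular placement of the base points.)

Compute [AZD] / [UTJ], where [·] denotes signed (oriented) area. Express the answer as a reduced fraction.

[AZD]:[UTJ] = 11/62

Set D = (0, 0), A = (1, 0), X = (0, 1), K = (5, 3); any affine frame gives the same invariant.
1. J lies on line AK with AJ:JK = 2:1 ⇒ J = (11/3, 2)
2. N is the midpoint of XJ ⇒ N = (11/6, 3/2)
3. U is the midpoint of XK ⇒ U = (5/2, 2)
4. Z is the centroid of triangle UNJ ⇒ Z = (8/3, 11/6)
5. T is where the line through X parallel to ZD meets line KD ⇒ T = (-80/7, -48/7)
2·[AZD] = 11/6, 2·[UTJ] = 31/3
[AZD]:[UTJ] = 11/6:31/3 = 11/62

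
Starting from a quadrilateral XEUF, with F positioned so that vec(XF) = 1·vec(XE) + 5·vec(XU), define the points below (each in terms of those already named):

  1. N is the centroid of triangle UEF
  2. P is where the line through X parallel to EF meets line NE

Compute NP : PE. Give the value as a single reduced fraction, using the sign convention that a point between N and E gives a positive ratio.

Set X = (0, 0), E = (1, 0), U = (0, 1), F = (1, 5); any affine frame gives the same invariant.
1. N is the centroid of triangle UEF ⇒ N = (2/3, 2)
2. P is where the line through X parallel to EF meets line NE ⇒ P = (0, 6)
P = N + t·(E−N) with t = -2, so NP:PE = t:(1−t) = -2:3

NP:PE = -2/3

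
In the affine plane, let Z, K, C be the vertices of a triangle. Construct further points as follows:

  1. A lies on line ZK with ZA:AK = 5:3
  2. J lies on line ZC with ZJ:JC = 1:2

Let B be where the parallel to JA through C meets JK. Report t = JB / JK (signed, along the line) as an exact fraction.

t = 10/3

Work in coordinates with Z = (0, 0), K = (1, 0), C = (0, 1).
1. A lies on line ZK with ZA:AK = 5:3 ⇒ A = (5/8, 0)
2. J lies on line ZC with ZJ:JC = 1:2 ⇒ J = (0, 1/3)
through C parallel to JA: direction (5/8, -1/3); meets JK at B = (10/3, -7/9)
B = J + t·(K−J) with t = 10/3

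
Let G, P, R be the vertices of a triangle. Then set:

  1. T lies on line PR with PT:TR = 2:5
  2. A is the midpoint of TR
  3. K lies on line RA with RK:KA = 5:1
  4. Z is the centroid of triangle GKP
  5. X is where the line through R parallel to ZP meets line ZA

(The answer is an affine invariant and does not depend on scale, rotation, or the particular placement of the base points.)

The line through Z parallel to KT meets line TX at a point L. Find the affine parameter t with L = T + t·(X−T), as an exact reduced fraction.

t = -9/5

Choose coordinates G = (0, 0), P = (1, 0), R = (0, 1).
1. T lies on line PR with PT:TR = 2:5 ⇒ T = (5/7, 2/7)
2. A is the midpoint of TR ⇒ A = (5/14, 9/14)
3. K lies on line RA with RK:KA = 5:1 ⇒ K = (25/84, 59/84)
4. Z is the centroid of triangle GKP ⇒ Z = (109/252, 59/252)
5. X is where the line through R parallel to ZP meets line ZA ⇒ X = (715/2268, 1973/2268)
through Z parallel to KT: direction (5/12, -5/12); meets TX at L = (361/252, -193/252)
L = T + t·(X−T) with t = -9/5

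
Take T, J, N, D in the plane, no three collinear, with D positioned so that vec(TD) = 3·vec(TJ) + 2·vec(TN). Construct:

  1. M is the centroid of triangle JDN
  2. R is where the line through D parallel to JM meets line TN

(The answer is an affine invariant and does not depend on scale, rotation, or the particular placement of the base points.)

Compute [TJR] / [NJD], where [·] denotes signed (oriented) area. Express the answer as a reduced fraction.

[TJR]:[NJD] = -7/4

Choose coordinates T = (0, 0), J = (1, 0), N = (0, 1), D = (3, 2).
1. M is the centroid of triangle JDN ⇒ M = (4/3, 1)
2. R is where the line through D parallel to JM meets line TN ⇒ R = (0, -7)
2·[TJR] = -7, 2·[NJD] = 4
[TJR]:[NJD] = -7:4 = -7/4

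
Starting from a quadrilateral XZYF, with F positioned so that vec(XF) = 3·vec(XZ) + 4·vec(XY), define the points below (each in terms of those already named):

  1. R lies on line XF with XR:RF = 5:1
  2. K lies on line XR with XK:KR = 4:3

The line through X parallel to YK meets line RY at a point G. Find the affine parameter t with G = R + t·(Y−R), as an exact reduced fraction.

t = 7/3

Choose coordinates X = (0, 0), Z = (1, 0), Y = (0, 1), F = (3, 4).
1. R lies on line XF with XR:RF = 5:1 ⇒ R = (5/2, 10/3)
2. K lies on line XR with XK:KR = 4:3 ⇒ K = (10/7, 40/21)
through X parallel to YK: direction (10/7, 19/21); meets RY at G = (-10/3, -19/9)
G = R + t·(Y−R) with t = 7/3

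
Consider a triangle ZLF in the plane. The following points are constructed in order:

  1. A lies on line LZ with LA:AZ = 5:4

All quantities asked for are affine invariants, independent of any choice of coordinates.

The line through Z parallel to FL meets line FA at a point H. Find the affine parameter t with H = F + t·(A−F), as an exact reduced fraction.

Assign Z = (0, 0), L = (1, 0), F = (0, 1) — the answer is frame-independent, so this choice is without loss of generality.
1. A lies on line LZ with LA:AZ = 5:4 ⇒ A = (4/9, 0)
through Z parallel to FL: direction (1, -1); meets FA at H = (4/5, -4/5)
H = F + t·(A−F) with t = 9/5

t = 9/5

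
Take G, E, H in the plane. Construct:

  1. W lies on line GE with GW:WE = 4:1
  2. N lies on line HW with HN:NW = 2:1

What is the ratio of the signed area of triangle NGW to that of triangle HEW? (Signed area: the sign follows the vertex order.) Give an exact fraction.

Assign G = (0, 0), E = (1, 0), H = (0, 1) — the answer is frame-independent, so this choice is without loss of generality.
1. W lies on line GE with GW:WE = 4:1 ⇒ W = (4/5, 0)
2. N lies on line HW with HN:NW = 2:1 ⇒ N = (8/15, 1/3)
2·[NGW] = 4/15, 2·[HEW] = -1/5
[NGW]:[HEW] = 4/15:-1/5 = -4/3

[NGW]:[HEW] = -4/3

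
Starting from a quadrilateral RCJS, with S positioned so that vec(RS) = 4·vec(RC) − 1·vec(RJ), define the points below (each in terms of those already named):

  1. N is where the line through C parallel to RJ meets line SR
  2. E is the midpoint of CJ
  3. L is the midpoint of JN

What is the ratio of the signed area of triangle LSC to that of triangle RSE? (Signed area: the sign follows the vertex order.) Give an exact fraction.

Work in coordinates with R = (0, 0), C = (1, 0), J = (0, 1), S = (4, -1).
1. N is where the line through C parallel to RJ meets line SR ⇒ N = (1, -1/4)
2. E is the midpoint of CJ ⇒ E = (1/2, 1/2)
3. L is the midpoint of JN ⇒ L = (1/2, 3/8)
2·[LSC] = -5/8, 2·[RSE] = 5/2
[LSC]:[RSE] = -5/8:5/2 = -1/4

[LSC]:[RSE] = -1/4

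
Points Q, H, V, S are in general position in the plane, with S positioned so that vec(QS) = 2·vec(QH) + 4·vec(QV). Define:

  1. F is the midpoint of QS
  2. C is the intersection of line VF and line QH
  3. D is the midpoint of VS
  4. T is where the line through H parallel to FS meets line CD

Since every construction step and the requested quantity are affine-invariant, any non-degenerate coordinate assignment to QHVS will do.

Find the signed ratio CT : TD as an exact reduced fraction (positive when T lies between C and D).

Work in coordinates with Q = (0, 0), H = (1, 0), V = (0, 1), S = (2, 4).
1. F is the midpoint of QS ⇒ F = (1, 2)
2. C is the intersection of line VF and line QH ⇒ C = (-1, 0)
3. D is the midpoint of VS ⇒ D = (1, 5/2)
4. T is where the line through H parallel to FS meets line CD ⇒ T = (13/3, 20/3)
T = C + t·(D−C) with t = 8/3, so CT:TD = t:(1−t) = 8/3:-5/3

CT:TD = -8/5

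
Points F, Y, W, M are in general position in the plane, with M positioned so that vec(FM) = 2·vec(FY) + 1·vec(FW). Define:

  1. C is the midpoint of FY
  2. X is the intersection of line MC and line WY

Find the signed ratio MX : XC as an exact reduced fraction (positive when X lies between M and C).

MX:XC = 4

Set F = (0, 0), Y = (1, 0), W = (0, 1), M = (2, 1); any affine frame gives the same invariant.
1. C is the midpoint of FY ⇒ C = (1/2, 0)
2. X is the intersection of line MC and line WY ⇒ X = (4/5, 1/5)
X = M + t·(C−M) with t = 4/5, so MX:XC = t:(1−t) = 4/5:1/5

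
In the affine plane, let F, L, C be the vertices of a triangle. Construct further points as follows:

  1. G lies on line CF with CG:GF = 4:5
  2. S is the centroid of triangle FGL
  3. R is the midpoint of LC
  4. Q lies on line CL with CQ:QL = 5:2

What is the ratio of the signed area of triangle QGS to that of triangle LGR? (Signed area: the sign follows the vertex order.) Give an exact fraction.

Set F = (0, 0), L = (1, 0), C = (0, 1); any affine frame gives the same invariant.
1. G lies on line CF with CG:GF = 4:5 ⇒ G = (0, 5/9)
2. S is the centroid of triangle FGL ⇒ S = (1/3, 5/27)
3. R is the midpoint of LC ⇒ R = (1/2, 1/2)
4. Q lies on line CL with CQ:QL = 5:2 ⇒ Q = (5/7, 2/7)
2·[QGS] = 11/63, 2·[LGR] = -2/9
[QGS]:[LGR] = 11/63:-2/9 = -11/14

[QGS]:[LGR] = -11/14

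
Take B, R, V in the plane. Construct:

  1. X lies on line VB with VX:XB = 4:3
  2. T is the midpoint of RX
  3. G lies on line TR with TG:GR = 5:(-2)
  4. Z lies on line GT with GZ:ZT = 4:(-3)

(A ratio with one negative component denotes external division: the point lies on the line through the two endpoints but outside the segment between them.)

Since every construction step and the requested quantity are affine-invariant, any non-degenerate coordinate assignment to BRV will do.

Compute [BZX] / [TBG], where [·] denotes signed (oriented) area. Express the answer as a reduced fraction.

Choose coordinates B = (0, 0), R = (1, 0), V = (0, 1).
1. X lies on line VB with VX:XB = 4:3 ⇒ X = (0, 3/7)
2. T is the midpoint of RX ⇒ T = (1/2, 3/14)
3. G lies on line TR with TG:GR = 5:(-2) ⇒ G = (4/3, -1/7)
4. Z lies on line GT with GZ:ZT = 4:(-3) ⇒ Z = (-2, 9/7)
2·[BZX] = -6/7, 2·[TBG] = 5/14
[BZX]:[TBG] = -6/7:5/14 = -12/5

[BZX]:[TBG] = -12/5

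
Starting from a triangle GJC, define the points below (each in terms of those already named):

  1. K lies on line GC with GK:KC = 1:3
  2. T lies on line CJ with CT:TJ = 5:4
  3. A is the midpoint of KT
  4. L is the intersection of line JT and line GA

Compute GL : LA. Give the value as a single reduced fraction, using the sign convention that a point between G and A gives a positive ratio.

Set G = (0, 0), J = (1, 0), C = (0, 1); any affine frame gives the same invariant.
1. K lies on line GC with GK:KC = 1:3 ⇒ K = (0, 1/4)
2. T lies on line CJ with CT:TJ = 5:4 ⇒ T = (5/9, 4/9)
3. A is the midpoint of KT ⇒ A = (5/18, 25/72)
4. L is the intersection of line JT and line GA ⇒ L = (4/9, 5/9)
L = G + t·(A−G) with t = 8/5, so GL:LA = t:(1−t) = 8/5:-3/5

GL:LA = -8/3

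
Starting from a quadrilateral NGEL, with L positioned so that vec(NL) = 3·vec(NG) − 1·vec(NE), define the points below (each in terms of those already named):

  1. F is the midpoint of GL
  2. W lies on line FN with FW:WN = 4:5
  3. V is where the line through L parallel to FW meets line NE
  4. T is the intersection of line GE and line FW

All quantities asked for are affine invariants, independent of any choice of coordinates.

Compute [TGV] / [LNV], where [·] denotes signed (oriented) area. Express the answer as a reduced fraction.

Work in coordinates with N = (0, 0), G = (1, 0), E = (0, 1), L = (3, -1).
1. F is the midpoint of GL ⇒ F = (2, -1/2)
2. W lies on line FN with FW:WN = 4:5 ⇒ W = (10/9, -5/18)
3. V is where the line through L parallel to FW meets line NE ⇒ V = (0, -1/4)
4. T is the intersection of line GE and line FW ⇒ T = (4/3, -1/3)
2·[TGV] = 5/12, 2·[LNV] = 3/4
[TGV]:[LNV] = 5/12:3/4 = 5/9

[TGV]:[LNV] = 5/9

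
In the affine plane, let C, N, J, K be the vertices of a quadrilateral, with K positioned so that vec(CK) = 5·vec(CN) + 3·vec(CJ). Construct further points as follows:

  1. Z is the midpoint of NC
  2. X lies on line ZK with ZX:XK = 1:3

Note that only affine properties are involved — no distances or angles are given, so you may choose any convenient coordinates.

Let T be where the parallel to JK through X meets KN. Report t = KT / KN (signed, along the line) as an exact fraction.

t = 9/14

Assign C = (0, 0), N = (1, 0), J = (0, 1), K = (5, 3) — the answer is frame-independent, so this choice is without loss of generality.
1. Z is the midpoint of NC ⇒ Z = (1/2, 0)
2. X lies on line ZK with ZX:XK = 1:3 ⇒ X = (13/8, 3/4)
through X parallel to JK: direction (5, 2); meets KN at T = (17/7, 15/14)
T = K + t·(N−K) with t = 9/14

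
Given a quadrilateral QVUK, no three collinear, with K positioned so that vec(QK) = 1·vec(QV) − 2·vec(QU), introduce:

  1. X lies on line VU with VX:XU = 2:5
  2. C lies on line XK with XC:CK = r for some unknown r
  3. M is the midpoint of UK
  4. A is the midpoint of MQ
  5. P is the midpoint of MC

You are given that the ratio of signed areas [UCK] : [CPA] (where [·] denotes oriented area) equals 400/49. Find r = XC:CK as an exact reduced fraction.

Work in coordinates with Q = (0, 0), V = (1, 0), U = (0, 1), K = (1, -2).
1. X lies on line VU with VX:XU = 2:5 ⇒ X = (5/7, 2/7)
2. With XC:CK = r, write λ = r/(r+1) so C = X + λ·(K−X); C is affine-linear in λ
3. M is the midpoint of UK ⇒ M = (1/2, -1/2)
4. A is the midpoint of MQ ⇒ A = (1/4, -1/4)
5. P is the midpoint of MC ⇒ P is an affine combination of earlier points and hence also affine-linear in λ
Every point depending on C is an affine combination of C and λ-independent points, so each such coordinate is linear in λ; the λ² term in each signed area is a multiple of (K−X)×(K−X) = 0, so 2·[UCK] and 2·[CPA] are each linear in λ. Evaluating at λ=0 and λ=1:
  2·[UCK] = 10/7·λ − 10/7,   2·[CPA] = 1/4·λ − 1/8
So [UCK]:[CPA] = (10/7·λ − 10/7) / (1/4·λ − 1/8). Setting this equal to 400/49:
  10/7·λ − 10/7 = 400/49·(1/4·λ − 1/8)  ⇒  λ = -2/3
Then r = λ/(1−λ) = (-2/3)/(5/3) = -2/5. Check: with r = -2/5, C = (11/21, 38/21) and [UCK]:[CPA] = 400/49 as required.

r = -2/5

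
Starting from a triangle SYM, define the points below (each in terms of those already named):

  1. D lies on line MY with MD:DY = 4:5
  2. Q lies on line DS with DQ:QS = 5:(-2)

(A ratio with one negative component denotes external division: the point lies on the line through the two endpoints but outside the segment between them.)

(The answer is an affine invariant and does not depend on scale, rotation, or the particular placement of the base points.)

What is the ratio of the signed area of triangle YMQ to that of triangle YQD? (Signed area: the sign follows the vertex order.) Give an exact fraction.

Assign S = (0, 0), Y = (1, 0), M = (0, 1) — the answer is frame-independent, so this choice is without loss of generality.
1. D lies on line MY with MD:DY = 4:5 ⇒ D = (4/9, 5/9)
2. Q lies on line DS with DQ:QS = 5:(-2) ⇒ Q = (-8/27, -10/27)
2·[YMQ] = 5/3, 2·[YQD] = -25/27
[YMQ]:[YQD] = 5/3:-25/27 = -9/5

[YMQ]:[YQD] = -9/5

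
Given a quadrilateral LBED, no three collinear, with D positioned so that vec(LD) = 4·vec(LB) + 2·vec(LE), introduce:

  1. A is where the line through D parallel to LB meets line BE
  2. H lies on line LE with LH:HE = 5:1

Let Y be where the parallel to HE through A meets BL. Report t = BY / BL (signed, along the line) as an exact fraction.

Assign L = (0, 0), B = (1, 0), E = (0, 1), D = (4, 2) — the answer is frame-independent, so this choice is without loss of generality.
1. A is where the line through D parallel to LB meets line BE ⇒ A = (-1, 2)
2. H lies on line LE with LH:HE = 5:1 ⇒ H = (0, 5/6)
through A parallel to HE: direction (0, 1/6); meets BL at Y = (-1, 0)
Y = B + t·(L−B) with t = 2

t = 2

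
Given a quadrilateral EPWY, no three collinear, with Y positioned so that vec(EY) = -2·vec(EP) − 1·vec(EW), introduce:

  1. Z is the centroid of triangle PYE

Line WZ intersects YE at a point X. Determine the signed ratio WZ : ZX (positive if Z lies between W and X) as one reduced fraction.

WZ:ZX = -7

Assign E = (0, 0), P = (1, 0), W = (0, 1), Y = (-2, -1) — the answer is frame-independent, so this choice is without loss of generality.
1. Z is the centroid of triangle PYE ⇒ Z = (-1/3, -1/3)
line WZ meets YE at X = (-2/7, -1/7)
Z = W + t·(X−W) with t = 7/6, so WZ:ZX = 7/6:-1/6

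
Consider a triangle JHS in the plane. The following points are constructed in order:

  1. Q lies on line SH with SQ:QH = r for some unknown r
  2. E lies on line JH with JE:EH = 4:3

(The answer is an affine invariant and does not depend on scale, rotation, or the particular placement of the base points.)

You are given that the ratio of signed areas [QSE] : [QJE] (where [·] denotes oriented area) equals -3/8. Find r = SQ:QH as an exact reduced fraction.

r = -1/2

Assign J = (0, 0), H = (1, 0), S = (0, 1) — the answer is frame-independent, so this choice is without loss of generality.
1. With SQ:QH = r, write λ = r/(r+1) so Q = S + λ·(H−S); Q is affine-linear in λ
2. E lies on line JH with JE:EH = 4:3 ⇒ E = (4/7, 0)
Every point depending on Q is an affine combination of Q and λ-independent points, so each such coordinate is linear in λ; the λ² term in each signed area is a multiple of (H−S)×(H−S) = 0, so 2·[QSE] and 2·[QJE] are each linear in λ. Evaluating at λ=0 and λ=1:
  2·[QSE] = 3/7·λ,   2·[QJE] = -4/7·λ + 4/7
So [QSE]:[QJE] = (3/7·λ) / (-4/7·λ + 4/7). Setting this equal to -3/8:
  3/7·λ = -3/8·(-4/7·λ + 4/7)  ⇒  λ = -1
Then r = λ/(1−λ) = (-1)/(2) = -1/2. Check: with r = -1/2, Q = (-1, 2) and [QSE]:[QJE] = -3/8 as required.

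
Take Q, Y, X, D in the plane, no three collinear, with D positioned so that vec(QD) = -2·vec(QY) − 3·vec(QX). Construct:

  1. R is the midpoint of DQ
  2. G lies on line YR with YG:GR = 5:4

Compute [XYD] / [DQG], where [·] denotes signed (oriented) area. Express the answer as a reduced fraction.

[XYD]:[DQG] = 9/2

Choose coordinates Q = (0, 0), Y = (1, 0), X = (0, 1), D = (-2, -3).
1. R is the midpoint of DQ ⇒ R = (-1, -3/2)
2. G lies on line YR with YG:GR = 5:4 ⇒ G = (-1/9, -5/6)
2·[XYD] = -6, 2·[DQG] = -4/3
[XYD]:[DQG] = -6:-4/3 = 9/2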